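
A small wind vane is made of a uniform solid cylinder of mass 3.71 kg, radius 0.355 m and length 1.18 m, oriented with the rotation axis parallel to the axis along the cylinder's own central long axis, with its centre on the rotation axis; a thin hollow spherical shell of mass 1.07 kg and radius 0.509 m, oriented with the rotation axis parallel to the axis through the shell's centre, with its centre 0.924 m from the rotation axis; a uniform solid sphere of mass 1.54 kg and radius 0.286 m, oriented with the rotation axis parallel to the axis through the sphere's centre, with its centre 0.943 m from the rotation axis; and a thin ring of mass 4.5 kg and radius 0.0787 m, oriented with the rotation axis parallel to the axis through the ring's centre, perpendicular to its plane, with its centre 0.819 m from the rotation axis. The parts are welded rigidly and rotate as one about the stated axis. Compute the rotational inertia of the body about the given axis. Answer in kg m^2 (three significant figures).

5.80

Solid cylinder: I_cm = (1/2)MR² = (1/2)(3.71)(0.355)² = 0.23378 kg m^2; axis through the centre, so I = 0.23378 kg m^2.
Spherical shell: I_cm = (2/3)MR² = (2/3)(1.07)(0.509)² = 0.18481 kg m^2; centre at d = 0.924 m, so the parallel axis theorem gives I = 0.18481 + (1.07)(0.924)² = 1.0984 kg m^2.
Solid sphere: I_cm = (2/5)MR² = (2/5)(1.54)(0.286)² = 0.050386 kg m^2; centre at d = 0.943 m, so the parallel axis theorem gives I = 0.050386 + (1.54)(0.943)² = 1.4198 kg m^2.
Thin ring: I_cm = MR² = (4.5)(0.0787)² = 0.027872 kg m^2; centre at d = 0.819 m, so the parallel axis theorem gives I = 0.027872 + (4.5)(0.819)² = 3.0463 kg m^2.
Total I = 0.23378 + 1.0984 + 1.4198 + 3.0463 = 5.7983 kg m^2.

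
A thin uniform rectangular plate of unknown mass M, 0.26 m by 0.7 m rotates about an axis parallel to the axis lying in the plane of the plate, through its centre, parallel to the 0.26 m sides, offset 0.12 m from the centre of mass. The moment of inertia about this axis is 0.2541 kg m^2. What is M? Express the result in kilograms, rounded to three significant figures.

I = I_cm + Md² = (1/12)Mb² + Md² = M·[0.0833333·(0.7)² + (0.12)²] = M·0.055233.
So M = 0.2541 / 0.055233 = 4.6005 kg.

4.60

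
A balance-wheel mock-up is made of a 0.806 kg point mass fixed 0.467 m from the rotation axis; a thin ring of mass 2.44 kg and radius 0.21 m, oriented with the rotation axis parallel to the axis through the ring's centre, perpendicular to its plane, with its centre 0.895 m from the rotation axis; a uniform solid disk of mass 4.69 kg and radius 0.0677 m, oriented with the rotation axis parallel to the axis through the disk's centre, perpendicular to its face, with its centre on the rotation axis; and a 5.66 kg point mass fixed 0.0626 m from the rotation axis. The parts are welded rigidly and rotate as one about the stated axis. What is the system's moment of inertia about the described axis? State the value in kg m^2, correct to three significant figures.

Point mass: I_cm = 0; centre at d = 0.467 m, so I = I_cm + Md² gives I = 0 + (0.806)(0.467)² = 0.17578 kg m^2.
Thin ring: I_cm = MR² = (2.44)(0.21)² = 0.1076 kg m^2; centre at d = 0.895 m, so I = I_cm + Md² gives I = 0.1076 + (2.44)(0.895)² = 2.0621 kg m^2.
Solid disk: I_cm = (1/2)MR² = (1/2)(4.69)(0.0677)² = 0.010748 kg m^2; axis through the centre, so I = 0.010748 kg m^2.
Point mass: I_cm = 0; centre at d = 0.0626 m, so I = I_cm + Md² gives I = 0 + (5.66)(0.0626)² = 0.02218 kg m^2.
Total I = 0.17578 + 2.0621 + 0.010748 + 0.02218 = 2.2708 kg m^2.

2.27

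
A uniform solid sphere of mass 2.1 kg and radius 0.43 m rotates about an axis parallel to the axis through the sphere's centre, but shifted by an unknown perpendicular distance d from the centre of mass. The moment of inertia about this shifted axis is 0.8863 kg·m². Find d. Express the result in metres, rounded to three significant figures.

0.590

About the centre-of-mass axis, I_cm = (2/5)MR² = (2/5)(2.1)(0.43)² = 0.15532 kg·m².
Parallel axis theorem: I = I_cm + Md², so Md² = 0.8863 − 0.15532 = 0.73098 kg·m².
d = √(0.73098 / 2.1) = 0.58999 m.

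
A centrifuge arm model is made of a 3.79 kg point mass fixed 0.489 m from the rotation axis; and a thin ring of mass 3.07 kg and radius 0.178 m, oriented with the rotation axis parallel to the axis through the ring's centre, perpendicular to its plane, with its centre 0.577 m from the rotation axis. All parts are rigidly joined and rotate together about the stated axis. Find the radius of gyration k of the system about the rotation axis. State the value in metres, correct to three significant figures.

Point mass: I_cm = 0; centre at d = 0.489 m, so I = I_cm + Md² gives I = 0 + (3.79)(0.489)² = 0.90627 kg m^2.
Thin ring: I_cm = MR² = (3.07)(0.178)² = 0.09727 kg m^2; centre at d = 0.577 m, so I = I_cm + Md² gives I = 0.09727 + (3.07)(0.577)² = 1.1194 kg m^2.
Total I = 2.0256 kg m^2; total mass M = 6.86 kg.
k = √(I/M) = √(2.0256/6.86) = 0.5434 m.

0.543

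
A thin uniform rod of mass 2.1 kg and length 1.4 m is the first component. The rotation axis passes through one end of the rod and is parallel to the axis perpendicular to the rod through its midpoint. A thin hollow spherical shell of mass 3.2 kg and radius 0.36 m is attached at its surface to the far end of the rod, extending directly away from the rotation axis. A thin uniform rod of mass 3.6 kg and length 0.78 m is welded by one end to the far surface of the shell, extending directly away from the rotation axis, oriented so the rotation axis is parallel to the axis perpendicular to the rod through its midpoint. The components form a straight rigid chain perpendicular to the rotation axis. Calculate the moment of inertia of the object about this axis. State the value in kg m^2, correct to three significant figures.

Thin rod: I_cm = (1/12)ML² = (1/12)(2.1)(1.4)² = 0.343 kg m^2; centre at d = 0.7 m, so the parallel axis theorem gives I = 0.343 + (2.1)(0.7)² = 1.372 kg m^2.
Spherical shell: I_cm = (2/3)MR² = (2/3)(3.2)(0.36)² = 0.27648 kg m^2; centre at d = 0.7 + 0.7 + 0.36 = 1.76 m, so the parallel axis theorem gives I = 0.27648 + (3.2)(1.76)² = 10.189 kg m^2.
Thin rod: I_cm = (1/12)ML² = (1/12)(3.6)(0.78)² = 0.18252 kg m^2; centre at d = 0.7 + 0.7 + 0.36 + 0.36 + 0.39 = 2.51 m, so the parallel axis theorem gives I = 0.18252 + (3.6)(2.51)² = 22.863 kg m^2.
Total I = 1.372 + 10.189 + 22.863 = 34.424 kg m^2.

34.4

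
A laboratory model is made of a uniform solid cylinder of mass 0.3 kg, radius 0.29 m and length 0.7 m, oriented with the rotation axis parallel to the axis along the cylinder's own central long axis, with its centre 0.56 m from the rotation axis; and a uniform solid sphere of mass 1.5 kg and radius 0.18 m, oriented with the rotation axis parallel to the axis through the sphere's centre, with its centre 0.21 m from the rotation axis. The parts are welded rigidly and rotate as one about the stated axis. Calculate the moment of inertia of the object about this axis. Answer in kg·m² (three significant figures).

Solid cylinder: I_cm = (1/2)MR² = (1/2)(0.3)(0.29)² = 0.012615 kg·m²; centre at d = 0.56 m, so I = I_cm + Md² gives I = 0.012615 + (0.3)(0.56)² = 0.1067 kg·m².
Solid sphere: I_cm = (2/5)MR² = (2/5)(1.5)(0.18)² = 0.01944 kg·m²; centre at d = 0.21 m, so I = I_cm + Md² gives I = 0.01944 + (1.5)(0.21)² = 0.08559 kg·m².
Total I = 0.1067 + 0.08559 = 0.19228 kg·m².

0.192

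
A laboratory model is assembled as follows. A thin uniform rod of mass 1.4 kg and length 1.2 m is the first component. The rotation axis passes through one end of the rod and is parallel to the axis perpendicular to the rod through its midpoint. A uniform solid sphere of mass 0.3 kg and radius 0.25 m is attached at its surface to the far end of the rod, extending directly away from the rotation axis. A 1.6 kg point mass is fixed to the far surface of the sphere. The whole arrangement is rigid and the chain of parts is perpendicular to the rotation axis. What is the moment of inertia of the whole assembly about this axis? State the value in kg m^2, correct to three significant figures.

Thin rod: I_cm = (1/12)ML² = (1/12)(1.4)(1.2)² = 0.168 kg m^2; centre at d = 0.6 m, so I = I_cm + Md² gives I = 0.168 + (1.4)(0.6)² = 0.672 kg m^2.
Solid sphere: I_cm = (2/5)MR² = (2/5)(0.3)(0.25)² = 0.0075 kg m^2; centre at d = 0.6 + 0.6 + 0.25 = 1.45 m, so I = I_cm + Md² gives I = 0.0075 + (0.3)(1.45)² = 0.63825 kg m^2.
Point mass: I_cm = 0; centre at d = 0.6 + 0.6 + 0.25 + 0.25 = 1.7 m, so I = I_cm + Md² gives I = 0 + (1.6)(1.7)² = 4.624 kg m^2.
Total I = 0.672 + 0.63825 + 4.624 = 5.9342 kg m^2.

5.93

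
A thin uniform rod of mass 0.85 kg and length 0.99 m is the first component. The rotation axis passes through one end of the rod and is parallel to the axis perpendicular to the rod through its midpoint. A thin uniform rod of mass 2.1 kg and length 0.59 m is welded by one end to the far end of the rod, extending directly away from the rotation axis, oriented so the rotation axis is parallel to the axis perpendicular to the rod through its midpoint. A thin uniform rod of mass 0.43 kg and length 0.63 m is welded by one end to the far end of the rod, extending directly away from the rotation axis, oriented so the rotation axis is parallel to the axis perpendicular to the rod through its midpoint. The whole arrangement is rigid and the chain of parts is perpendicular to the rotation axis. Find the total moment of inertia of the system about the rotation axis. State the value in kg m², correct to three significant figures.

5.36

Thin rod: I_cm = (1/12)ML² = (1/12)(0.85)(0.99)² = 0.069424 kg m²; centre at d = 0.495 m, so I = I_cm + Md² gives I = 0.069424 + (0.85)(0.495)² = 0.27769 kg m².
Thin rod: I_cm = (1/12)ML² = (1/12)(2.1)(0.59)² = 0.060917 kg m²; centre at d = 0.495 + 0.495 + 0.295 = 1.285 m, so I = I_cm + Md² gives I = 0.060917 + (2.1)(1.285)² = 3.5285 kg m².
Thin rod: I_cm = (1/12)ML² = (1/12)(0.43)(0.63)² = 0.014222 kg m²; centre at d = 0.495 + 0.495 + 0.295 + 0.295 + 0.315 = 1.895 m, so I = I_cm + Md² gives I = 0.014222 + (0.43)(1.895)² = 1.5584 kg m².
Total I = 0.27769 + 3.5285 + 1.5584 = 5.3645 kg m².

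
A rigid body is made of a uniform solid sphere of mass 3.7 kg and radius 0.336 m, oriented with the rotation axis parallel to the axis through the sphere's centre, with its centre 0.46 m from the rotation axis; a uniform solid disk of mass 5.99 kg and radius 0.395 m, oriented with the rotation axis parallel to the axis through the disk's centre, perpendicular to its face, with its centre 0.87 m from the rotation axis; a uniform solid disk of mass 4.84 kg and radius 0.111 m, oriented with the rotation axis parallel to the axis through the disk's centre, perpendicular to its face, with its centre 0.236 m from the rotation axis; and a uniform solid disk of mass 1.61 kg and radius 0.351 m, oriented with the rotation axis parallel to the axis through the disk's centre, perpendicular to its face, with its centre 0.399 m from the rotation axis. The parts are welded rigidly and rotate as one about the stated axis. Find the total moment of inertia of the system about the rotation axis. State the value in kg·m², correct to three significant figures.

6.61

Solid sphere: I_cm = (2/5)MR² = (2/5)(3.7)(0.336)² = 0.16709 kg·m²; centre at d = 0.46 m, so the parallel axis theorem gives I = 0.16709 + (3.7)(0.46)² = 0.95001 kg·m².
Solid disk: I_cm = (1/2)MR² = (1/2)(5.99)(0.395)² = 0.46729 kg·m²; centre at d = 0.87 m, so the parallel axis theorem gives I = 0.46729 + (5.99)(0.87)² = 5.0011 kg·m².
Solid disk: I_cm = (1/2)MR² = (1/2)(4.84)(0.111)² = 0.029817 kg·m²; centre at d = 0.236 m, so the parallel axis theorem gives I = 0.029817 + (4.84)(0.236)² = 0.29939 kg·m².
Solid disk: I_cm = (1/2)MR² = (1/2)(1.61)(0.351)² = 0.099177 kg·m²; centre at d = 0.399 m, so the parallel axis theorem gives I = 0.099177 + (1.61)(0.399)² = 0.35549 kg·m².
Total I = 0.95001 + 5.0011 + 0.29939 + 0.35549 = 6.606 kg·m².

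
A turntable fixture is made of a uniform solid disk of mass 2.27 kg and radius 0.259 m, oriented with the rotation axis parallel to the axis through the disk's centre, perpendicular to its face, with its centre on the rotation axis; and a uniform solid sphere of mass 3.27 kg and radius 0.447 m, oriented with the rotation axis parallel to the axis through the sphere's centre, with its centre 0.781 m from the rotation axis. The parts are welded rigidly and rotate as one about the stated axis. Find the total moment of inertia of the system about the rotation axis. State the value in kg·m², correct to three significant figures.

2.33

Solid disk: I_cm = (1/2)MR² = (1/2)(2.27)(0.259)² = 0.076137 kg·m²; axis through the centre, so I = 0.076137 kg·m².
Solid sphere: I_cm = (2/5)MR² = (2/5)(3.27)(0.447)² = 0.26135 kg·m²; centre at d = 0.781 m, so I = I_cm + Md² gives I = 0.26135 + (3.27)(0.781)² = 2.2559 kg·m².
Total I = 0.076137 + 2.2559 = 2.3321 kg·m².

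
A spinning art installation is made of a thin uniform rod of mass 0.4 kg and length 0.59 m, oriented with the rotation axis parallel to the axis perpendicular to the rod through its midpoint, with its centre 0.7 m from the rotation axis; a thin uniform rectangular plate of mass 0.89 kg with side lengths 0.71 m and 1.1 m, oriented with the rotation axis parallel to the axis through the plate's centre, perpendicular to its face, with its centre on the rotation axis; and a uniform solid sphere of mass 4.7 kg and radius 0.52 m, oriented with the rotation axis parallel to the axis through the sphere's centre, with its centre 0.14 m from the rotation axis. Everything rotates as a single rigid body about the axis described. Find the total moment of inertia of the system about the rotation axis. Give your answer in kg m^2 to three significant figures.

Thin rod: I_cm = (1/12)ML² = (1/12)(0.4)(0.59)² = 0.011603 kg m^2; centre at d = 0.7 m, so I = I_cm + Md² gives I = 0.011603 + (0.4)(0.7)² = 0.2076 kg m^2.
Rectangular plate: I_cm = (1/12)M(a²+b²) = (1/12)(0.89)[(0.71)² + (1.1)²] = 0.12713 kg m^2; axis through the centre, so I = 0.12713 kg m^2.
Solid sphere: I_cm = (2/5)MR² = (2/5)(4.7)(0.52)² = 0.50835 kg m^2; centre at d = 0.14 m, so I = I_cm + Md² gives I = 0.50835 + (4.7)(0.14)² = 0.60047 kg m^2.
Total I = 0.2076 + 0.12713 + 0.60047 = 0.9352 kg m^2.

0.935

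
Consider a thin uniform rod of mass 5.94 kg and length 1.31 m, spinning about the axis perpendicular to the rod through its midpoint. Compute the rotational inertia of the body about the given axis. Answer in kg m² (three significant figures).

I_cm = (1/12)ML² = (1/12)(5.94)(1.31)² = 0.84947 kg m²; axis through the centre, so I = 0.84947 kg m².

0.849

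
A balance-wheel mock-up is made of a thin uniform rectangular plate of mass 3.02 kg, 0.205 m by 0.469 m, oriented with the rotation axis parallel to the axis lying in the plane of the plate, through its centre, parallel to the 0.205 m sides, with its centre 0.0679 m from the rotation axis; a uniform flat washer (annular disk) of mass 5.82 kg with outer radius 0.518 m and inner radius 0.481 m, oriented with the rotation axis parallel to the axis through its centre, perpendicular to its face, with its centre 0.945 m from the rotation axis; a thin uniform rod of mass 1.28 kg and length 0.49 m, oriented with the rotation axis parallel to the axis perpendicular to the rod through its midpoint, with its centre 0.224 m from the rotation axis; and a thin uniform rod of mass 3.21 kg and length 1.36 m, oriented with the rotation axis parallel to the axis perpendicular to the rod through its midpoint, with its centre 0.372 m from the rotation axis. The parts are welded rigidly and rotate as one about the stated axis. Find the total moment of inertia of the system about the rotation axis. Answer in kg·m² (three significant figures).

7.75

Rectangular plate: I_cm = (1/12)Mb² = (1/12)(3.02)(0.469)² = 0.055357 kg·m²; centre at d = 0.0679 m, so the parallel axis theorem gives I = 0.055357 + (3.02)(0.0679)² = 0.06928 kg·m².
Annular disk: I_cm = (1/2)M(R²+r²) = (1/2)(5.82)[(0.518)² + (0.481)²] = 1.4541 kg·m²; centre at d = 0.945 m, so the parallel axis theorem gives I = 1.4541 + (5.82)(0.945)² = 6.6515 kg·m².
Thin rod: I_cm = (1/12)ML² = (1/12)(1.28)(0.49)² = 0.025611 kg·m²; centre at d = 0.224 m, so the parallel axis theorem gives I = 0.025611 + (1.28)(0.224)² = 0.089836 kg·m².
Thin rod: I_cm = (1/12)ML² = (1/12)(3.21)(1.36)² = 0.49477 kg·m²; centre at d = 0.372 m, so the parallel axis theorem gives I = 0.49477 + (3.21)(0.372)² = 0.93898 kg·m².
Total I = 0.06928 + 6.6515 + 0.089836 + 0.93898 = 7.7496 kg·m².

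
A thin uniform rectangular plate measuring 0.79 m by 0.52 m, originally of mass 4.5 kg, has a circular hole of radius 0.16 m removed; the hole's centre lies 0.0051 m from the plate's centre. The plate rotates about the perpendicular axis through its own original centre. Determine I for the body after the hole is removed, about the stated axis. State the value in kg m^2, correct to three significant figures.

Unpierced body about its centre: I₀ = (1/12)M(a²+b²) = (1/12)(4.5)[(0.79)² + (0.52)²] = 0.33544 kg m^2.
The removed disk has mass m = M·πr²/(ab) = (4.5)·π(0.16)²/(0.79·0.52) = 0.88099 kg (same uniform areal density).
Its moment of inertia about the rotation axis (parallel-axis theorem): I_hole = (1/2)mr² + md² = (1/2)(0.88099)(0.16)² + (0.88099)(0.0051)² = 0.0113 kg m^2.
Treating the hole as negative mass, I = I₀ − I_hole = 0.33544 − 0.0113 = 0.32414 kg m^2.

0.324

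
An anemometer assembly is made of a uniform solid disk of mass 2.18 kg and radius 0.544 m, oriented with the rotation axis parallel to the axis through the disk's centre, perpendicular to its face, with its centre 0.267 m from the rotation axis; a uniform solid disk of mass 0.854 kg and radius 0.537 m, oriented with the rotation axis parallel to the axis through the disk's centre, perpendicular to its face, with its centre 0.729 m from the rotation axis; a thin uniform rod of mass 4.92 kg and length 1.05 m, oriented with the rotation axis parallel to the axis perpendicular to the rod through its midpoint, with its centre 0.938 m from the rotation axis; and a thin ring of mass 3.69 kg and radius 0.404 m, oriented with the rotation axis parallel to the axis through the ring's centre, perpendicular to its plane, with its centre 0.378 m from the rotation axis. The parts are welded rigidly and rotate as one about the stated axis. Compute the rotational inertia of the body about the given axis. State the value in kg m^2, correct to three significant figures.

Solid disk: I_cm = (1/2)MR² = (1/2)(2.18)(0.544)² = 0.32257 kg m^2; centre at d = 0.267 m, so I = I_cm + Md² gives I = 0.32257 + (2.18)(0.267)² = 0.47798 kg m^2.
Solid disk: I_cm = (1/2)MR² = (1/2)(0.854)(0.537)² = 0.12313 kg m^2; centre at d = 0.729 m, so I = I_cm + Md² gives I = 0.12313 + (0.854)(0.729)² = 0.57698 kg m^2.
Thin rod: I_cm = (1/12)ML² = (1/12)(4.92)(1.05)² = 0.45203 kg m^2; centre at d = 0.938 m, so I = I_cm + Md² gives I = 0.45203 + (4.92)(0.938)² = 4.7809 kg m^2.
Thin ring: I_cm = MR² = (3.69)(0.404)² = 0.60227 kg m^2; centre at d = 0.378 m, so I = I_cm + Md² gives I = 0.60227 + (3.69)(0.378)² = 1.1295 kg m^2.
Total I = 0.47798 + 0.57698 + 4.7809 + 1.1295 = 6.9653 kg m^2.

6.97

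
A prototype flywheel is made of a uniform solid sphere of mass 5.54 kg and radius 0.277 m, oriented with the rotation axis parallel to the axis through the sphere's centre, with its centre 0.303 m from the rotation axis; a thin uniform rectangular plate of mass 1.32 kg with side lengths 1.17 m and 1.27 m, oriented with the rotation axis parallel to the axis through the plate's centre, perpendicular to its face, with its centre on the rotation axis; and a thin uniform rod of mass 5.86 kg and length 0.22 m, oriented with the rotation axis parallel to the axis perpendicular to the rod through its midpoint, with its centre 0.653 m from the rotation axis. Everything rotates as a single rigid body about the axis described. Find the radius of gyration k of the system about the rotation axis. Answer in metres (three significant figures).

Solid sphere: I_cm = (2/5)MR² = (2/5)(5.54)(0.277)² = 0.17003 kg m²; centre at d = 0.303 m, so the parallel axis theorem gives I = 0.17003 + (5.54)(0.303)² = 0.67865 kg m².
Rectangular plate: I_cm = (1/12)M(a²+b²) = (1/12)(1.32)[(1.17)² + (1.27)²] = 0.328 kg m²; axis through the centre, so I = 0.328 kg m².
Thin rod: I_cm = (1/12)ML² = (1/12)(5.86)(0.22)² = 0.023635 kg m²; centre at d = 0.653 m, so the parallel axis theorem gives I = 0.023635 + (5.86)(0.653)² = 2.5224 kg m².
Total I = 3.529 kg m²; total mass M = 12.72 kg.
k = √(I/M) = √(3.529/12.72) = 0.52673 m.

0.527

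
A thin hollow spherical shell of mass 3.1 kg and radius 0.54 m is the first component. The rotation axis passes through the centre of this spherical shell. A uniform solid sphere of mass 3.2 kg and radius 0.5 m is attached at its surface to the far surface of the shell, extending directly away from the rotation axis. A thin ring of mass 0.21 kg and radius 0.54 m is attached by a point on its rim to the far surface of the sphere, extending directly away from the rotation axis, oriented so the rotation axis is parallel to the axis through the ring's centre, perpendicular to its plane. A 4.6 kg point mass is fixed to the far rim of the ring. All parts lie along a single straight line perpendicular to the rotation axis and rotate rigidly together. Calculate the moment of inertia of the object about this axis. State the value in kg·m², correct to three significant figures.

36.9

Spherical shell: I_cm = (2/3)MR² = (2/3)(3.1)(0.54)² = 0.60264 kg·m²; axis through the centre, so I = 0.60264 kg·m².
Solid sphere: I_cm = (2/5)MR² = (2/5)(3.2)(0.5)² = 0.32 kg·m²; centre at d = 0.54 + 0.5 = 1.04 m, so the parallel axis theorem gives I = 0.32 + (3.2)(1.04)² = 3.7811 kg·m².
Thin ring: I_cm = MR² = (0.21)(0.54)² = 0.061236 kg·m²; centre at d = 0.54 + 0.5 + 0.5 + 0.54 = 2.08 m, so the parallel axis theorem gives I = 0.061236 + (0.21)(2.08)² = 0.96978 kg·m².
Point mass: I_cm = 0; centre at d = 0.54 + 0.5 + 0.5 + 0.54 + 0.54 = 2.62 m, so the parallel axis theorem gives I = 0 + (4.6)(2.62)² = 31.576 kg·m².
Total I = 0.60264 + 3.7811 + 0.96978 + 31.576 = 36.93 kg·m².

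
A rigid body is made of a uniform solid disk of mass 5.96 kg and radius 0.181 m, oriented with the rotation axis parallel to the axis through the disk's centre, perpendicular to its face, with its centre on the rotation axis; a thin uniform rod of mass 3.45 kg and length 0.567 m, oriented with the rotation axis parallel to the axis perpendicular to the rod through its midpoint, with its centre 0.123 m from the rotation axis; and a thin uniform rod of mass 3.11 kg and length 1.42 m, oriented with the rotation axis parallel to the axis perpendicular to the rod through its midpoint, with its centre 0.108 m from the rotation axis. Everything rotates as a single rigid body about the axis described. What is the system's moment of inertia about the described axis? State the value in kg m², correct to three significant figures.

Solid disk: I_cm = (1/2)MR² = (1/2)(5.96)(0.181)² = 0.097628 kg m²; axis through the centre, so I = 0.097628 kg m².
Thin rod: I_cm = (1/12)ML² = (1/12)(3.45)(0.567)² = 0.092428 kg m²; centre at d = 0.123 m, so I = I_cm + Md² gives I = 0.092428 + (3.45)(0.123)² = 0.14462 kg m².
Thin rod: I_cm = (1/12)ML² = (1/12)(3.11)(1.42)² = 0.52258 kg m²; centre at d = 0.108 m, so I = I_cm + Md² gives I = 0.52258 + (3.11)(0.108)² = 0.55886 kg m².
Total I = 0.097628 + 0.14462 + 0.55886 = 0.80111 kg m².

0.801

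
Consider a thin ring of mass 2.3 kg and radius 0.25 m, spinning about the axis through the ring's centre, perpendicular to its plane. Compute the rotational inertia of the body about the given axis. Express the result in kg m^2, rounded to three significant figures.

I_cm = MR² = (2.3)(0.25)² = 0.14375 kg m^2; axis through the centre, so I = 0.14375 kg m^2.

0.144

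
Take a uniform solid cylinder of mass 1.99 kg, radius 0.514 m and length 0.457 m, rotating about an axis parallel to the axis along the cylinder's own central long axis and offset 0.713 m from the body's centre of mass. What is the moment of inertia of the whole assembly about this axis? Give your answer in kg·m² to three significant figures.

1.27

I_cm = (1/2)MR² = (1/2)(1.99)(0.514)² = 0.26288 kg·m²; centre at d = 0.713 m, so I = I_cm + Md² gives I = 0.26288 + (1.99)(0.713)² = 1.2745 kg·m².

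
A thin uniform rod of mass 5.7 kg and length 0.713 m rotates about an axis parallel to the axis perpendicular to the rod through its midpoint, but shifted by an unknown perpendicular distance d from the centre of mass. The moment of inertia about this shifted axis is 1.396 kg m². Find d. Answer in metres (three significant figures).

0.450

About the centre-of-mass axis, I_cm = (1/12)ML² = (1/12)(5.7)(0.713)² = 0.24148 kg m².
Parallel axis theorem: I = I_cm + Md², so Md² = 1.396 − 0.24148 = 1.1545 kg m².
d = √(1.1545 / 5.7) = 0.45005 m.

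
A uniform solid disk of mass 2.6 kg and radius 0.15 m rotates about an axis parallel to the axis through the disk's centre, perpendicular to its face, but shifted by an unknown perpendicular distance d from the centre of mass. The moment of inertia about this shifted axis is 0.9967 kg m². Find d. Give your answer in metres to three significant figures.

0.610

About the centre-of-mass axis, I_cm = (1/2)MR² = (1/2)(2.6)(0.15)² = 0.02925 kg m².
Parallel axis theorem: I = I_cm + Md², so Md² = 0.9967 − 0.02925 = 0.96745 kg m².
d = √(0.96745 / 2.6) = 0.61 m.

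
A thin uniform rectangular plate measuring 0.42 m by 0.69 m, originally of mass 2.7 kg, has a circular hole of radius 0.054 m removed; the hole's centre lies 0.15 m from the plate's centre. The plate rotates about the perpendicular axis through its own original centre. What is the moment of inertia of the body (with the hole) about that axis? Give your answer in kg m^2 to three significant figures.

0.145

Unpierced body about its centre: I₀ = (1/12)M(a²+b²) = (1/12)(2.7)[(0.42)² + (0.69)²] = 0.14681 kg m^2.
The removed disk has mass m = M·πr²/(ab) = (2.7)·π(0.054)²/(0.42·0.69) = 0.08535 kg (same uniform areal density).
Its moment of inertia about the rotation axis (parallel-axis theorem): I_hole = (1/2)mr² + md² = (1/2)(0.08535)(0.054)² + (0.08535)(0.15)² = 0.0020448 kg m^2.
Treating the hole as negative mass, I = I₀ − I_hole = 0.14681 − 0.0020448 = 0.14477 kg m^2.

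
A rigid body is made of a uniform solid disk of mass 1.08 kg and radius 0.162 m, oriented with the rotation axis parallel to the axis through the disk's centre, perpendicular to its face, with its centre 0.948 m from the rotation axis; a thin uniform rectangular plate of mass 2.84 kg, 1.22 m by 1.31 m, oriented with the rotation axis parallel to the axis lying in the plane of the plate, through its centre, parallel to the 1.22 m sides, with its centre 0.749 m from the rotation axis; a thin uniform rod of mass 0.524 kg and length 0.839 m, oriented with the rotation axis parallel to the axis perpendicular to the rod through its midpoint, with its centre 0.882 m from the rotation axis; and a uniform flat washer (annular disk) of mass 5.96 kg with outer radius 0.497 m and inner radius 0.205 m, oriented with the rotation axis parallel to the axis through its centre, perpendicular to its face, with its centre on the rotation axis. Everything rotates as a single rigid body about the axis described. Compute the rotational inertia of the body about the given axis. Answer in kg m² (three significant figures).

4.28

Solid disk: I_cm = (1/2)MR² = (1/2)(1.08)(0.162)² = 0.014172 kg m²; centre at d = 0.948 m, so the parallel axis theorem gives I = 0.014172 + (1.08)(0.948)² = 0.98477 kg m².
Rectangular plate: I_cm = (1/12)Mb² = (1/12)(2.84)(1.31)² = 0.40614 kg m²; centre at d = 0.749 m, so the parallel axis theorem gives I = 0.40614 + (2.84)(0.749)² = 1.9994 kg m².
Thin rod: I_cm = (1/12)ML² = (1/12)(0.524)(0.839)² = 0.030738 kg m²; centre at d = 0.882 m, so the parallel axis theorem gives I = 0.030738 + (0.524)(0.882)² = 0.43837 kg m².
Annular disk: I_cm = (1/2)M(R²+r²) = (1/2)(5.96)[(0.497)² + (0.205)²] = 0.86132 kg m²; axis through the centre, so I = 0.86132 kg m².
Total I = 0.98477 + 1.9994 + 0.43837 + 0.86132 = 4.2838 kg m².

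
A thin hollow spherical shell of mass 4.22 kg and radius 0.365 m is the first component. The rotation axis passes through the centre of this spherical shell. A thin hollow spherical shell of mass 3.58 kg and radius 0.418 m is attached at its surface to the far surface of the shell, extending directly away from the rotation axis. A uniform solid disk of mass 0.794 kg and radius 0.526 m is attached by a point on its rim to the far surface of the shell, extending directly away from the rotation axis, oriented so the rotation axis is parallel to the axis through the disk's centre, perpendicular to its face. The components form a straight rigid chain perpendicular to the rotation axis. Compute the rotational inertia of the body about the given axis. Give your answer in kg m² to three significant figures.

Spherical shell: I_cm = (2/3)MR² = (2/3)(4.22)(0.365)² = 0.37481 kg m²; axis through the centre, so I = 0.37481 kg m².
Spherical shell: I_cm = (2/3)MR² = (2/3)(3.58)(0.418)² = 0.41701 kg m²; centre at d = 0.365 + 0.418 = 0.783 m, so the parallel axis theorem gives I = 0.41701 + (3.58)(0.783)² = 2.6119 kg m².
Solid disk: I_cm = (1/2)MR² = (1/2)(0.794)(0.526)² = 0.10984 kg m²; centre at d = 0.365 + 0.418 + 0.418 + 0.526 = 1.727 m, so the parallel axis theorem gives I = 0.10984 + (0.794)(1.727)² = 2.478 kg m².
Total I = 0.37481 + 2.6119 + 2.478 = 5.4646 kg m².

5.46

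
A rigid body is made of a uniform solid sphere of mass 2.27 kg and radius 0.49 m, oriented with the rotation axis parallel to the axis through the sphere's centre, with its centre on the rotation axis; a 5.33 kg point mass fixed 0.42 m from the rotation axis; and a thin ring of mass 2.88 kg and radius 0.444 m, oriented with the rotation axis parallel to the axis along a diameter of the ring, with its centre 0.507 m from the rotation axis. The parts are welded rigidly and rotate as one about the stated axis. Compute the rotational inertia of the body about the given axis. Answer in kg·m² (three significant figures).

2.18

Solid sphere: I_cm = (2/5)MR² = (2/5)(2.27)(0.49)² = 0.21801 kg·m²; axis through the centre, so I = 0.21801 kg·m².
Point mass: I_cm = 0; centre at d = 0.42 m, so I = I_cm + Md² gives I = 0 + (5.33)(0.42)² = 0.94021 kg·m².
Thin ring: I_cm = (1/2)MR² = (1/2)(2.88)(0.444)² = 0.28388 kg·m²; centre at d = 0.507 m, so I = I_cm + Md² gives I = 0.28388 + (2.88)(0.507)² = 1.0242 kg·m².
Total I = 0.21801 + 0.94021 + 1.0242 = 2.1824 kg·m².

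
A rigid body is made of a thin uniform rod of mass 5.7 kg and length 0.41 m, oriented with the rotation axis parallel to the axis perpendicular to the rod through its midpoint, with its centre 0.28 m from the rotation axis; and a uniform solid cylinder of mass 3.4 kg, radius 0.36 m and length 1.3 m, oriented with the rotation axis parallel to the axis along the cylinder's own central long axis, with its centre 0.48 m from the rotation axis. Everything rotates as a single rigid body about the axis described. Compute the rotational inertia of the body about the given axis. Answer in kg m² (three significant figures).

1.53

Thin rod: I_cm = (1/12)ML² = (1/12)(5.7)(0.41)² = 0.079847 kg m²; centre at d = 0.28 m, so I = I_cm + Md² gives I = 0.079847 + (5.7)(0.28)² = 0.52673 kg m².
Solid cylinder: I_cm = (1/2)MR² = (1/2)(3.4)(0.36)² = 0.22032 kg m²; centre at d = 0.48 m, so I = I_cm + Md² gives I = 0.22032 + (3.4)(0.48)² = 1.0037 kg m².
Total I = 0.52673 + 1.0037 = 1.5304 kg m².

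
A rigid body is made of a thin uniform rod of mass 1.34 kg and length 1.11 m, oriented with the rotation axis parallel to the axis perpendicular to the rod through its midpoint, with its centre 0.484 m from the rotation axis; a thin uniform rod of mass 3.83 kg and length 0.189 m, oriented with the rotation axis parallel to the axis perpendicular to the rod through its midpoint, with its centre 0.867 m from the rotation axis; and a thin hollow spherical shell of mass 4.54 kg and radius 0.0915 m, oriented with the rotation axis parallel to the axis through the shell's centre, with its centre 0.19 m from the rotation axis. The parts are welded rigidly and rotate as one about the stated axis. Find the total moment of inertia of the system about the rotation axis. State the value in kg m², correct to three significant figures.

3.53

Thin rod: I_cm = (1/12)ML² = (1/12)(1.34)(1.11)² = 0.13758 kg m²; centre at d = 0.484 m, so I = I_cm + Md² gives I = 0.13758 + (1.34)(0.484)² = 0.45149 kg m².
Thin rod: I_cm = (1/12)ML² = (1/12)(3.83)(0.189)² = 0.011401 kg m²; centre at d = 0.867 m, so I = I_cm + Md² gives I = 0.011401 + (3.83)(0.867)² = 2.8904 kg m².
Spherical shell: I_cm = (2/3)MR² = (2/3)(4.54)(0.0915)² = 0.02534 kg m²; centre at d = 0.19 m, so I = I_cm + Md² gives I = 0.02534 + (4.54)(0.19)² = 0.18923 kg m².
Total I = 0.45149 + 2.8904 + 0.18923 = 3.5311 kg m².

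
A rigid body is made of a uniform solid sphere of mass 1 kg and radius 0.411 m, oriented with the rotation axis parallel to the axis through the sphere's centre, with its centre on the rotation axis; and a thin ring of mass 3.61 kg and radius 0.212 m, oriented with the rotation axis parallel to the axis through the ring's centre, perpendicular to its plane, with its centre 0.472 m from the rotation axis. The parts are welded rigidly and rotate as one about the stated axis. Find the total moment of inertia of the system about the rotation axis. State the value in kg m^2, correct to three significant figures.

1.03

Solid sphere: I_cm = (2/5)MR² = (2/5)(1)(0.411)² = 0.067568 kg m^2; axis through the centre, so I = 0.067568 kg m^2.
Thin ring: I_cm = MR² = (3.61)(0.212)² = 0.16225 kg m^2; centre at d = 0.472 m, so the parallel axis theorem gives I = 0.16225 + (3.61)(0.472)² = 0.9665 kg m^2.
Total I = 0.067568 + 0.9665 = 1.0341 kg m^2.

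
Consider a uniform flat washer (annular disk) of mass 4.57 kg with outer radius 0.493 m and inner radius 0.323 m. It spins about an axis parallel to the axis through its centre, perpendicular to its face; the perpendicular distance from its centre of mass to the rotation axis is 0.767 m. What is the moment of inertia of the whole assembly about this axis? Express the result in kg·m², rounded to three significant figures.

I_cm = (1/2)M(R²+r²) = (1/2)(4.57)[(0.493)² + (0.323)²] = 0.79376 kg·m²; centre at d = 0.767 m, so I = I_cm + Md² gives I = 0.79376 + (4.57)(0.767)² = 3.4822 kg·m².

3.48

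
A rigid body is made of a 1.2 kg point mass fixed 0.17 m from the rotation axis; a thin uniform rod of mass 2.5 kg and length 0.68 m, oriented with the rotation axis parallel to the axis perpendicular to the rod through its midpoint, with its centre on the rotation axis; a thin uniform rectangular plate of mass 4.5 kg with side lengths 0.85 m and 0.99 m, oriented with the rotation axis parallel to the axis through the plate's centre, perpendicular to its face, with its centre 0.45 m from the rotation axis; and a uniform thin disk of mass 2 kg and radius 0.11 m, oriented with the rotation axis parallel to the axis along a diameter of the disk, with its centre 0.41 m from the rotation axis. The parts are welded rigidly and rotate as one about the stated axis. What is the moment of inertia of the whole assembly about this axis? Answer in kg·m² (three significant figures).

2.02

Point mass: I_cm = 0; centre at d = 0.17 m, so the parallel axis theorem gives I = 0 + (1.2)(0.17)² = 0.03468 kg·m².
Thin rod: I_cm = (1/12)ML² = (1/12)(2.5)(0.68)² = 0.096333 kg·m²; axis through the centre, so I = 0.096333 kg·m².
Rectangular plate: I_cm = (1/12)M(a²+b²) = (1/12)(4.5)[(0.85)² + (0.99)²] = 0.63847 kg·m²; centre at d = 0.45 m, so the parallel axis theorem gives I = 0.63847 + (4.5)(0.45)² = 1.5497 kg·m².
Thin disk: I_cm = (1/4)MR² = (1/4)(2)(0.11)² = 0.00605 kg·m²; centre at d = 0.41 m, so the parallel axis theorem gives I = 0.00605 + (2)(0.41)² = 0.34225 kg·m².
Total I = 0.03468 + 0.096333 + 1.5497 + 0.34225 = 2.023 kg·m².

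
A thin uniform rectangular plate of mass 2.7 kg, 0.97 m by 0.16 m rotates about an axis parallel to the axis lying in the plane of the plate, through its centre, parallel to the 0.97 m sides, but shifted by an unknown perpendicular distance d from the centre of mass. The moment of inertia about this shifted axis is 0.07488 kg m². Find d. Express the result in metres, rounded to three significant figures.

0.160

About the centre-of-mass axis, I_cm = (1/12)Mb² = (1/12)(2.7)(0.16)² = 0.00576 kg m².
Parallel axis theorem: I = I_cm + Md², so Md² = 0.07488 − 0.00576 = 0.06912 kg m².
d = √(0.06912 / 2.7) = 0.16 m.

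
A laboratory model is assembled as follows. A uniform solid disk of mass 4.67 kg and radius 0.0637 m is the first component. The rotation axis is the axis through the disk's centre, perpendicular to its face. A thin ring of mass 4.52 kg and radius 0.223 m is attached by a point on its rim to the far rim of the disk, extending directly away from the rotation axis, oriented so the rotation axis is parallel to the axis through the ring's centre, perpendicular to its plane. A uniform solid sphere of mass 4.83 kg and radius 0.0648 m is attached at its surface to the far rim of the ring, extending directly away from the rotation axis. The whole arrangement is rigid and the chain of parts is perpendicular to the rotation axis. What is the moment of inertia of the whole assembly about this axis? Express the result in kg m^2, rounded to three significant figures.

2.21

Solid disk: I_cm = (1/2)MR² = (1/2)(4.67)(0.0637)² = 0.0094747 kg m^2; axis through the centre, so I = 0.0094747 kg m^2.
Thin ring: I_cm = MR² = (4.52)(0.223)² = 0.22478 kg m^2; centre at d = 0.0637 + 0.223 = 0.2867 m, so I = I_cm + Md² gives I = 0.22478 + (4.52)(0.2867)² = 0.59631 kg m^2.
Solid sphere: I_cm = (2/5)MR² = (2/5)(4.83)(0.0648)² = 0.0081125 kg m^2; centre at d = 0.0637 + 0.223 + 0.223 + 0.0648 = 0.5745 m, so I = I_cm + Md² gives I = 0.0081125 + (4.83)(0.5745)² = 1.6023 kg m^2.
Total I = 0.0094747 + 0.59631 + 1.6023 = 2.208 kg m^2.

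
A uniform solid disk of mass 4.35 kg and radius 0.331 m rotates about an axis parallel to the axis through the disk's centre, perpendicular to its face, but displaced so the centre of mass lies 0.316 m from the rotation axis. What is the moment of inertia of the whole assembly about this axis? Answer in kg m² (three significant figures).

I_cm = (1/2)MR² = (1/2)(4.35)(0.331)² = 0.2383 kg m²; centre at d = 0.316 m, so I = I_cm + Md² gives I = 0.2383 + (4.35)(0.316)² = 0.67267 kg m².

0.673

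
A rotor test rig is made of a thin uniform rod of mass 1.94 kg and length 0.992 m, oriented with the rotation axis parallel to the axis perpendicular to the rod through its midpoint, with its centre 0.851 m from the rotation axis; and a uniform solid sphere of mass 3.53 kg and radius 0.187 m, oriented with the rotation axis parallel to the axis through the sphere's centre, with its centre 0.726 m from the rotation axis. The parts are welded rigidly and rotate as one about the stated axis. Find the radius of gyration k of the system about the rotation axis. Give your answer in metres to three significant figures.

Thin rod: I_cm = (1/12)ML² = (1/12)(1.94)(0.992)² = 0.15909 kg m^2; centre at d = 0.851 m, so the parallel axis theorem gives I = 0.15909 + (1.94)(0.851)² = 1.564 kg m^2.
Solid sphere: I_cm = (2/5)MR² = (2/5)(3.53)(0.187)² = 0.049376 kg m^2; centre at d = 0.726 m, so the parallel axis theorem gives I = 0.049376 + (3.53)(0.726)² = 1.91 kg m^2.
Total I = 3.474 kg m^2; total mass M = 5.47 kg.
k = √(I/M) = √(3.474/5.47) = 0.79693 m.

0.797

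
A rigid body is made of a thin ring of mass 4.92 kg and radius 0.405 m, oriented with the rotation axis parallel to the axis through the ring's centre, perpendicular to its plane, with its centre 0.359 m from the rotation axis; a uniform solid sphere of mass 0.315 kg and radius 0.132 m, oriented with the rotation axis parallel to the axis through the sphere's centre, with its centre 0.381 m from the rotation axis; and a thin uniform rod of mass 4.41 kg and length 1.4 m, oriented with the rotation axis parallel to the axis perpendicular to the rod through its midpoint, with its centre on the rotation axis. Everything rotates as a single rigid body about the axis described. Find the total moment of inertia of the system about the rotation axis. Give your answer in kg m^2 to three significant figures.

2.21

Thin ring: I_cm = MR² = (4.92)(0.405)² = 0.807 kg m^2; centre at d = 0.359 m, so I = I_cm + Md² gives I = 0.807 + (4.92)(0.359)² = 1.4411 kg m^2.
Solid sphere: I_cm = (2/5)MR² = (2/5)(0.315)(0.132)² = 0.0021954 kg m^2; centre at d = 0.381 m, so I = I_cm + Md² gives I = 0.0021954 + (0.315)(0.381)² = 0.047921 kg m^2.
Thin rod: I_cm = (1/12)ML² = (1/12)(4.41)(1.4)² = 0.7203 kg m^2; axis through the centre, so I = 0.7203 kg m^2.
Total I = 1.4411 + 0.047921 + 0.7203 = 2.2093 kg m^2.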